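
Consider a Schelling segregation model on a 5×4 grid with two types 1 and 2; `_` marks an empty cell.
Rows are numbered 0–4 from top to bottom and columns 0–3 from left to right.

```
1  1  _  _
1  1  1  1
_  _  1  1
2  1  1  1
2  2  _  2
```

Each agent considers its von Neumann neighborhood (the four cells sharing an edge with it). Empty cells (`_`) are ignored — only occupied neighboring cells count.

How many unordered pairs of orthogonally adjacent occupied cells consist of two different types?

3

Scan each occupied cell's neighbors to the right and below so each pair is counted once.
From row 0: 0 unlike of 3 pairs (running 0/3).
From row 1: 0 unlike of 5 pairs (running 0/8).
From row 2: 0 unlike of 3 pairs (running 0/11).
From row 3: 3 unlike of 6 pairs (running 3/17).
From row 4: 0 unlike of 1 pairs (running 3/18).
Total adjacent occupied pairs: 18; unlike-type pairs: 3.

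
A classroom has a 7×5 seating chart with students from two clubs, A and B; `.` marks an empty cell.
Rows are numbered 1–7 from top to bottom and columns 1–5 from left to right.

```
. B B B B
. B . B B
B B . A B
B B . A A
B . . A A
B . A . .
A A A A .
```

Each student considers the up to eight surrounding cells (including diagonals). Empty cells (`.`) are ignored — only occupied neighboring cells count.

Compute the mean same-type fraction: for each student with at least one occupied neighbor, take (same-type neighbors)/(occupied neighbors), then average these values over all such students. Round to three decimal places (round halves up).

(1,2)B 2/2
(1,3)B 4/4
(1,4)B 4/4
(1,5)B 3/3
(2,2)B 4/4
(2,4)B 5/6
(2,5)B 4/5
(3,1)B 4/4
(3,2)B 4/4
(3,4)A 2/5
(3,5)B 2/5
(4,1)B 4/4
(4,2)B 4/4
(4,4)A 4/5
(4,5)A 4/5
(5,1)B 3/3
(5,4)A 4/4
(5,5)A 3/3
(6,1)B 1/3
(6,3)A 4/4
(7,1)A 1/2
(7,2)A 3/4
(7,3)A 3/3
(7,4)A 2/2
Sum over 24 students: 2/2 + 4/4 + 4/4 + 3/3 + 4/4 + 5/6 + 4/5 + 4/4 + 4/4 + 2/5 + 2/5 + 4/4 + 4/4 + 4/5 + 4/5 + 3/3 + 4/4 + 3/3 + 1/3 + 4/4 + 1/2 + 3/4 + 3/3 + 2/2 = 1237/60; mean = 1237/60 ÷ 24 = 1237/1440 = 0.859027… → 0.859.

0.859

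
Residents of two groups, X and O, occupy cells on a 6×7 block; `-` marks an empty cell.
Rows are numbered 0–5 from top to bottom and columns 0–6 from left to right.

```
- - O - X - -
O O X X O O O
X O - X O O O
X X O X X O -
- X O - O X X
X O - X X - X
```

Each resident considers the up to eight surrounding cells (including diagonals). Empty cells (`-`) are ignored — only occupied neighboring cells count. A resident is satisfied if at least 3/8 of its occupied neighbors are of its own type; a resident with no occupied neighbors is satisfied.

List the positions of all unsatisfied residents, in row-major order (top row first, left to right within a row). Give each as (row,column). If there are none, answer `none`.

(0,2), (0,4), (3,2), (3,3), (4,2), (4,4), (5,1), (5,3)

(0,2)O 1/3 unhappy
(0,4)X 1/3 unhappy
(1,0)O 2/3 ok
(1,1)O 3/5 ok
(1,2)X 2/5 ok
(1,3)X 3/6 ok
(1,4)O 3/6 ok
(1,5)O 5/6 ok
(1,6)O 3/3 ok
(2,0)X 2/5 ok
(2,1)O 3/7 ok
(2,3)X 4/7 ok
(2,4)O 4/8 ok
(2,5)O 6/7 ok
(2,6)O 4/4 ok
(3,0)X 3/4 ok
(3,1)X 3/6 ok
(3,2)O 2/6 unhappy
(3,3)X 2/6 unhappy
(3,4)X 3/7 ok
(3,5)O 4/7 ok
(4,1)X 3/6 ok
(4,2)O 2/6 unhappy
(4,4)O 1/6 unhappy
(4,5)X 4/6 ok
(4,6)X 2/3 ok
(5,0)X 1/2 ok
(5,1)O 1/3 unhappy
(5,3)X 1/3 unhappy
(5,4)X 2/3 ok
(5,6)X 2/2 ok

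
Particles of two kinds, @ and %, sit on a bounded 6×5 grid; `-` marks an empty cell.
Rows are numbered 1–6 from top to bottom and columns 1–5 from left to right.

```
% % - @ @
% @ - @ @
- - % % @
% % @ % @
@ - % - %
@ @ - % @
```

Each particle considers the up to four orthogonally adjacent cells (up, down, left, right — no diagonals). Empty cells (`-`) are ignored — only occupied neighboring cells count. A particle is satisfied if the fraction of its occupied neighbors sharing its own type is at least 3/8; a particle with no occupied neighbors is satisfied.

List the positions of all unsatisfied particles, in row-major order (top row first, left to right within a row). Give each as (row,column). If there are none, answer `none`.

(1,1)% 2/2 satisfied
(1,2)% 1/2 satisfied
(1,4)@ 2/2 satisfied
(1,5)@ 2/2 satisfied
(2,1)% 1/2 satisfied
(2,2)@ 0/2 not
(2,4)@ 2/3 satisfied
(2,5)@ 3/3 satisfied
(3,3)% 1/2 satisfied
(3,4)% 2/4 satisfied
(3,5)@ 2/3 satisfied
(4,1)% 1/2 satisfied
(4,2)% 1/2 satisfied
(4,3)@ 0/4 not
(4,4)% 1/3 not
(4,5)@ 1/3 not
(5,1)@ 1/2 satisfied
(5,3)% 0/1 not
(5,5)% 0/2 not
(6,1)@ 2/2 satisfied
(6,2)@ 1/1 satisfied
(6,4)% 0/1 not
(6,5)@ 0/2 not

(2,2), (4,3), (4,4), (4,5), (5,3), (5,5), (6,4), (6,5)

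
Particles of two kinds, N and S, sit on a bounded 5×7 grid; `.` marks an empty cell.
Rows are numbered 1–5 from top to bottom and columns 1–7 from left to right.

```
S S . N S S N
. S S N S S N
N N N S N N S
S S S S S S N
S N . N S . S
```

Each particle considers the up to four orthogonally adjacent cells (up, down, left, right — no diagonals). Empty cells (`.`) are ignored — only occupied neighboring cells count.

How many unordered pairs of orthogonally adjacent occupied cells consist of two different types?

26

Scan each occupied cell's neighbors to the right and below so each pair is counted once.
Row 1: S(1,1)–S(1,2)= S(1,2)–S(2,2)= N(1,4)–S(1,5)≠ N(1,4)–N(2,4)= S(1,5)–S(1,6)= S(1,5)–S(2,5)= S(1,6)–N(1,7)≠ S(1,6)–S(2,6)= N(1,7)–N(2,7)=  → 2/9 unlike.
Row 2: S(2,2)–S(2,3)= S(2,2)–N(3,2)≠ S(2,3)–N(2,4)≠ S(2,3)–N(3,3)≠ N(2,4)–S(2,5)≠ N(2,4)–S(3,4)≠ S(2,5)–S(2,6)= S(2,5)–N(3,5)≠ S(2,6)–N(2,7)≠ S(2,6)–N(3,6)≠ N(2,7)–S(3,7)≠  → 9/11 unlike.
Row 3: N(3,1)–N(3,2)= N(3,1)–S(4,1)≠ N(3,2)–N(3,3)= N(3,2)–S(4,2)≠ N(3,3)–S(3,4)≠ N(3,3)–S(4,3)≠ S(3,4)–N(3,5)≠ S(3,4)–S(4,4)= N(3,5)–N(3,6)= N(3,5)–S(4,5)≠ N(3,6)–S(3,7)≠ N(3,6)–S(4,6)≠ S(3,7)–N(4,7)≠  → 9/13 unlike.
Row 4: S(4,1)–S(4,2)= S(4,1)–S(5,1)= S(4,2)–S(4,3)= S(4,2)–N(5,2)≠ S(4,3)–S(4,4)= S(4,4)–S(4,5)= S(4,4)–N(5,4)≠ S(4,5)–S(4,6)= S(4,5)–S(5,5)= S(4,6)–N(4,7)≠ N(4,7)–S(5,7)≠  → 4/11 unlike.
Row 5: S(5,1)–N(5,2)≠ N(5,4)–S(5,5)≠  → 2/2 unlike.
Total adjacent occupied pairs: 46; unlike-type pairs: 26.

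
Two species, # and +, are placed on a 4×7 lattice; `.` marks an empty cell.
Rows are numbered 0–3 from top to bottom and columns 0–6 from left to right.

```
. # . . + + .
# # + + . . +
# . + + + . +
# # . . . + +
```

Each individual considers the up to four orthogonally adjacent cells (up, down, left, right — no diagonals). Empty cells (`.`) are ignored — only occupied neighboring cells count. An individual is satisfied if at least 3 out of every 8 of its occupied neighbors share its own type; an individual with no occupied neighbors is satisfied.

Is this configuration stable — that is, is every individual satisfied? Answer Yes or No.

(0,1)# 1/1 satisfied
(0,4)+ 1/1 satisfied
(0,5)+ 1/1 satisfied
(1,0)# 2/2 satisfied
(1,1)# 2/3 satisfied
(1,2)+ 2/3 satisfied
(1,3)+ 2/2 satisfied
(1,6)+ 1/1 satisfied
(2,0)# 2/2 satisfied
(2,2)+ 2/2 satisfied
(2,3)+ 3/3 satisfied
(2,4)+ 1/1 satisfied
(2,6)+ 2/2 satisfied
(3,0)# 2/2 satisfied
(3,1)# 1/1 satisfied
(3,5)+ 1/1 satisfied
(3,6)+ 2/2 satisfied
All meet the threshold, so the configuration is stable.

Yes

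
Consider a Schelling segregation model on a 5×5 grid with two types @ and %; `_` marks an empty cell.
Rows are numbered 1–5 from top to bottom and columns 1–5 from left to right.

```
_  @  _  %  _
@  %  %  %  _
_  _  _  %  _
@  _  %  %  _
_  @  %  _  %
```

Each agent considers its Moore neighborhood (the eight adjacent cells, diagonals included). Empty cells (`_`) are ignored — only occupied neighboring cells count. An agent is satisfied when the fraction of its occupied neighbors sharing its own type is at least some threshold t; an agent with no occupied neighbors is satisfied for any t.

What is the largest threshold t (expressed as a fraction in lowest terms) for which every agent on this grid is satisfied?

(1,2)@ 1/3
(1,4)% 2/2
(2,1)@ 1/2
(2,2)% 1/3
(2,3)% 4/5
(2,4)% 3/3
(3,4)% 4/4
(4,1)@ 1/1
(4,3)% 3/4
(4,4)% 4/4
(5,2)@ 1/3
(5,3)% 2/3
(5,5)% 1/1
The smallest same-type fraction is 1/3 at (1,2), which reduces to 1/3. Any threshold above that leaves this agent unsatisfied.

1/3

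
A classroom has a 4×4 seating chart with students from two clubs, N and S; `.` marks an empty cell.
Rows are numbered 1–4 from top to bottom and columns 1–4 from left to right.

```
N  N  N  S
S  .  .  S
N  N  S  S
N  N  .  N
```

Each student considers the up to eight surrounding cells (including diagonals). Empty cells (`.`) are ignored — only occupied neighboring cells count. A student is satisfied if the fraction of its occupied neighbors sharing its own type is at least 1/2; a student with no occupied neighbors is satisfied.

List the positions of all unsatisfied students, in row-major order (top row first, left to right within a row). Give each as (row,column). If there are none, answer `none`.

(1,3), (2,1), (3,3), (4,4)

(1,1)N 1/2 satisfied
(1,2)N 2/3 satisfied
(1,3)N 1/3 not
(1,4)S 1/2 satisfied
(2,1)S 0/4 not
(2,4)S 3/4 satisfied
(3,1)N 3/4 satisfied
(3,2)N 3/5 satisfied
(3,3)S 2/5 not
(3,4)S 2/3 satisfied
(4,1)N 3/3 satisfied
(4,2)N 3/4 satisfied
(4,4)N 0/2 not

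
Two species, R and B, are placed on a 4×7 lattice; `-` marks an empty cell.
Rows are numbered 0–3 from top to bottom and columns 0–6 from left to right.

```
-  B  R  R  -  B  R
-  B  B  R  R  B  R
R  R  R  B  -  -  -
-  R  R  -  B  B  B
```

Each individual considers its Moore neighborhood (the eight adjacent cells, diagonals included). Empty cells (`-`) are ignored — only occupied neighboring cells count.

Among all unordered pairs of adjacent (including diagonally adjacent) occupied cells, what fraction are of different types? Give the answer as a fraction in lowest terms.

20/43

Scan each occupied cell's neighbors to the right and below (and the two forward diagonals) so each pair is counted once.
From row 0: 8 unlike of 16 pairs (running 8/16).
From row 1: 10 unlike of 14 pairs (running 18/30).
From row 2: 2 unlike of 10 pairs (running 20/40).
From row 3: 0 unlike of 3 pairs (running 20/43).
Total adjacent occupied pairs: 43; unlike-type pairs: 20.
20/43 is already in lowest terms.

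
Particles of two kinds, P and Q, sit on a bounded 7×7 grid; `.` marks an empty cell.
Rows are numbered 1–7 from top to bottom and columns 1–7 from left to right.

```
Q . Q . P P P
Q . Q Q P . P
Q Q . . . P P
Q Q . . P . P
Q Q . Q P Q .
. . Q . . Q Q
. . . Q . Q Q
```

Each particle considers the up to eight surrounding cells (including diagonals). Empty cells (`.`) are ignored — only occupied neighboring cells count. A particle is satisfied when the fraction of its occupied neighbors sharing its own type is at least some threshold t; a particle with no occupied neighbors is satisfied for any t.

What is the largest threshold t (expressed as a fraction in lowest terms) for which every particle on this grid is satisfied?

(1,1)Q 1/1
(1,3)Q 2/2
(1,5)P 2/3
(1,6)P 4/4
(1,7)P 2/2
(2,1)Q 3/3
(2,3)Q 3/3
(2,4)Q 2/4
(2,5)P 3/4
(2,7)P 4/4
(3,1)Q 4/4
(3,2)Q 5/5
(3,6)P 5/5
(3,7)P 3/3
(4,1)Q 5/5
(4,2)Q 5/5
(4,5)P 2/4
(4,7)P 2/3
(5,1)Q 3/3
(5,2)Q 4/4
(5,4)Q 1/3
(5,5)P 1/4
(5,6)Q 2/5
(6,3)Q 3/3
(6,6)Q 4/5
(6,7)Q 4/4
(7,4)Q 1/1
(7,6)Q 3/3
(7,7)Q 3/3
The smallest same-type fraction is 1/4 at (5,5), which reduces to 1/4. Any threshold above that leaves this particle unsatisfied.

1/4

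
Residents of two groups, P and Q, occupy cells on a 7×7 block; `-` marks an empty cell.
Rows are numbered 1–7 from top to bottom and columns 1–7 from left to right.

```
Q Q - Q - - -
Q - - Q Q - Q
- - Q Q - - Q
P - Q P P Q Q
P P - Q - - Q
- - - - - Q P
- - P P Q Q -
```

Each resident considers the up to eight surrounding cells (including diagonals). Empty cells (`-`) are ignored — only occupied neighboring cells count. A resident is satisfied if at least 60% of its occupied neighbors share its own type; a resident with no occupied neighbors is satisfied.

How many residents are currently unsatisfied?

(1,1)Q 2/2 ✓
(1,2)Q 2/2 ✓
(1,4)Q 2/2 ✓
(2,1)Q 2/2 ✓
(2,4)Q 4/4 ✓
(2,5)Q 3/3 ✓
(2,7)Q 1/1 ✓
(3,3)Q 3/4 ✓
(3,4)Q 4/6 ✓
(3,7)Q 3/3 ✓
(4,1)P 2/2 ✓
(4,3)Q 3/5 ✓
(4,4)P 1/5 ✗
(4,5)P 1/4 ✗
(4,6)Q 3/4 ✓
(4,7)Q 3/3 ✓
(5,1)P 2/2 ✓
(5,2)P 2/3 ✓
(5,4)Q 1/3 ✗
(5,7)Q 3/4 ✓
(6,6)Q 3/4 ✓
(6,7)P 0/3 ✗
(7,3)P 1/1 ✓
(7,4)P 1/2 ✗
(7,5)Q 2/3 ✓
(7,6)Q 2/3 ✓
Unsatisfied: (4,4), (4,5), (5,4), (6,7), (7,4) — 5 in total.

5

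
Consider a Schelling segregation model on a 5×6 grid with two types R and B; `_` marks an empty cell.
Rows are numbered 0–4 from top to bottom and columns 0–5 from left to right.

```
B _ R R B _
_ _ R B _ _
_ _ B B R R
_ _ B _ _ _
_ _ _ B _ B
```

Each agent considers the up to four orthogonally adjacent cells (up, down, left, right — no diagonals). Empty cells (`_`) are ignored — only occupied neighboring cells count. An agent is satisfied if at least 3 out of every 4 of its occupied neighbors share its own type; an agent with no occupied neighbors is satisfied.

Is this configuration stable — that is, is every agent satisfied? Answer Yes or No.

No

Row 0: (0,0)B 0/0 ok · (0,2)R 2/2 ok · (0,3)R 1/3 unhappy · (0,4)B 0/1 unhappy
Row 1: (1,2)R 1/3 unhappy · (1,3)B 1/3 unhappy
Row 2: (2,2)B 2/3 unhappy · (2,3)B 2/3 unhappy · (2,4)R 1/2 unhappy · (2,5)R 1/1 ok
Row 3: (3,2)B 1/1 ok
Row 4: (4,3)B 0/0 ok · (4,5)B 0/0 ok
For instance (0,3) has only 1/3 same-type neighbors, below 3/4.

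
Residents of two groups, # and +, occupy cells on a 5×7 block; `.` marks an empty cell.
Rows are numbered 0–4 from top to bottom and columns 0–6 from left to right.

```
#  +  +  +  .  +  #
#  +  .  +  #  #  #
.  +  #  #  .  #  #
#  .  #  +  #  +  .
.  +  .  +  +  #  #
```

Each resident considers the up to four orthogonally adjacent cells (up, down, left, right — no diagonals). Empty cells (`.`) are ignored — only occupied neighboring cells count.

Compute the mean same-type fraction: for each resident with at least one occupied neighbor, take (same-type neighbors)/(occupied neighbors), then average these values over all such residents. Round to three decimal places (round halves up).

Row 0: (0,0)# 1/2 · (0,1)+ 2/3 · (0,2)+ 2/2 · (0,3)+ 2/2 · (0,5)+ 0/2 · (0,6)# 1/2
Row 1: (1,0)# 1/2 · (1,1)+ 2/3 · (1,3)+ 1/3 · (1,4)# 1/2 · (1,5)# 3/4 · (1,6)# 3/3
Row 2: (2,1)+ 1/2 · (2,2)# 2/3 · (2,3)# 1/3 · (2,5)# 2/3 · (2,6)# 2/2
Row 3: (3,0)# — no occupied neighbors · (3,2)# 1/2 · (3,3)+ 1/4 · (3,4)# 0/3 · (3,5)+ 0/3
Row 4: (4,1)+ — no occupied neighbors · (4,3)+ 2/2 · (4,4)+ 1/3 · (4,5)# 1/3 · (4,6)# 1/1
Sum over 25 residents: 1/2 + 2/3 + 2/2 + 2/2 + 0/2 + 1/2 + 1/2 + 2/3 + 1/3 + 1/2 + 3/4 + 3/3 + 1/2 + 2/3 + 1/3 + 2/3 + 2/2 + 1/2 + 1/4 + 0/3 + 0/3 + 2/2 + 1/3 + 1/3 + 1/1 = 14; mean = 14 ÷ 25 = 14/25 = 0.56 → 0.560.

0.560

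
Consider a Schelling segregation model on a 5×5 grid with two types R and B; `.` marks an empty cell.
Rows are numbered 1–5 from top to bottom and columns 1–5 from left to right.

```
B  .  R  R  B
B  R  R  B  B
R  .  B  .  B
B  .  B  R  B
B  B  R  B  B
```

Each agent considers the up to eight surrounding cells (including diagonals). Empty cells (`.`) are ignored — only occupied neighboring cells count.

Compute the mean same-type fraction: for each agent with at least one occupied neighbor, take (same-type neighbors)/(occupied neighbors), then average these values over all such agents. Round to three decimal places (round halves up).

0.571

(1,1)B 1/2
(1,3)R 3/4
(1,4)R 2/5
(1,5)B 2/3
(2,1)B 1/3
(2,2)R 3/6
(2,3)R 3/5
(2,4)B 4/7
(2,5)B 3/4
(3,1)R 1/3
(3,3)B 2/5
(3,5)B 3/4
(4,1)B 2/3
(4,3)B 3/5
(4,4)R 1/7
(4,5)B 3/4
(5,1)B 2/2
(5,2)B 3/4
(5,3)R 1/4
(5,4)B 3/5
(5,5)B 2/3
Sum over 21 agents: 1/2 + 3/4 + 2/5 + 2/3 + 1/3 + 3/6 + 3/5 + 4/7 + 3/4 + 1/3 + 2/5 + 3/4 + 2/3 + 3/5 + 1/7 + 3/4 + 2/2 + 3/4 + 1/4 + 3/5 + 2/3 = 1258/105; mean = 1258/105 ÷ 21 = 1258/2205 = 0.570521… → 0.571.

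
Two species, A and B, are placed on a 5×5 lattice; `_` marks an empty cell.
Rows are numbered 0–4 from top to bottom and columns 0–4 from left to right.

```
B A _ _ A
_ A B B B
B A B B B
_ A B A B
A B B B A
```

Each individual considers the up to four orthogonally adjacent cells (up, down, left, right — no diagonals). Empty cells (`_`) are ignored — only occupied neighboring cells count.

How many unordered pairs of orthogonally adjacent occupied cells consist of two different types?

14

Scan each occupied cell's neighbors to the right and below so each pair is counted once.
Row 0: B(0,0)–A(0,1)≠ A(0,1)–A(1,1)= A(0,4)–B(1,4)≠  → 2/3 unlike.
Row 1: A(1,1)–B(1,2)≠ A(1,1)–A(2,1)= B(1,2)–B(1,3)= B(1,2)–B(2,2)= B(1,3)–B(1,4)= B(1,3)–B(2,3)= B(1,4)–B(2,4)=  → 1/7 unlike.
Row 2: B(2,0)–A(2,1)≠ A(2,1)–B(2,2)≠ A(2,1)–A(3,1)= B(2,2)–B(2,3)= B(2,2)–B(3,2)= B(2,3)–B(2,4)= B(2,3)–A(3,3)≠ B(2,4)–B(3,4)=  → 3/8 unlike.
Row 3: A(3,1)–B(3,2)≠ A(3,1)–B(4,1)≠ B(3,2)–A(3,3)≠ B(3,2)–B(4,2)= A(3,3)–B(3,4)≠ A(3,3)–B(4,3)≠ B(3,4)–A(4,4)≠  → 6/7 unlike.
Row 4: A(4,0)–B(4,1)≠ B(4,1)–B(4,2)= B(4,2)–B(4,3)= B(4,3)–A(4,4)≠  → 2/4 unlike.
Total adjacent occupied pairs: 29; unlike-type pairs: 14.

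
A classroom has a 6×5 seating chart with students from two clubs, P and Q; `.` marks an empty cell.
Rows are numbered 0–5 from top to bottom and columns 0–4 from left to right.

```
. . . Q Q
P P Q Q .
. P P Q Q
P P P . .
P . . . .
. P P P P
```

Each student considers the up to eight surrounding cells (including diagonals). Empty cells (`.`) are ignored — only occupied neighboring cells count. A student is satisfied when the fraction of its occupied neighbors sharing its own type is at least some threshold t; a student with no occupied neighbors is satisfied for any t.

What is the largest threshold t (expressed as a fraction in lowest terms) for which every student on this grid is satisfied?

1/2

(0,3)Q 3/3
(0,4)Q 2/2
(1,0)P 2/2
(1,1)P 3/4
(1,2)Q 3/6
(1,3)Q 5/6
(2,1)P 6/7
(2,2)P 4/7
(2,3)Q 3/5
(2,4)Q 2/2
(3,0)P 3/3
(3,1)P 5/5
(3,2)P 3/4
(4,0)P 3/3
(5,1)P 2/2
(5,2)P 2/2
(5,3)P 2/2
(5,4)P 1/1
The smallest same-type fraction is 3/6 at (1,2), which reduces to 1/2. Any threshold above that leaves this student unsatisfied.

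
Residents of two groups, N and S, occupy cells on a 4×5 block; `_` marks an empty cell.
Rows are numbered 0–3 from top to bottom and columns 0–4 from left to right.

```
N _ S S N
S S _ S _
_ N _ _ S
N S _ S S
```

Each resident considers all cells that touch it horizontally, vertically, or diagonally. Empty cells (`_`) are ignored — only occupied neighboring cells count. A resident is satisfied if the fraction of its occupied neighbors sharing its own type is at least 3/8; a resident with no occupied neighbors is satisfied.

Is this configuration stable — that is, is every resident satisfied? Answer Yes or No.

(0,0)N 0/2 ✗
(0,2)S 3/3 ✓
(0,3)S 2/3 ✓
(0,4)N 0/2 ✗
(1,0)S 1/3 ✗
(1,1)S 2/4 ✓
(1,3)S 3/4 ✓
(2,1)N 1/4 ✗
(2,4)S 3/3 ✓
(3,0)N 1/2 ✓
(3,1)S 0/2 ✗
(3,3)S 2/2 ✓
(3,4)S 2/2 ✓
For instance (0,0) has only 0/2 same-type neighbors, below 3/8.

No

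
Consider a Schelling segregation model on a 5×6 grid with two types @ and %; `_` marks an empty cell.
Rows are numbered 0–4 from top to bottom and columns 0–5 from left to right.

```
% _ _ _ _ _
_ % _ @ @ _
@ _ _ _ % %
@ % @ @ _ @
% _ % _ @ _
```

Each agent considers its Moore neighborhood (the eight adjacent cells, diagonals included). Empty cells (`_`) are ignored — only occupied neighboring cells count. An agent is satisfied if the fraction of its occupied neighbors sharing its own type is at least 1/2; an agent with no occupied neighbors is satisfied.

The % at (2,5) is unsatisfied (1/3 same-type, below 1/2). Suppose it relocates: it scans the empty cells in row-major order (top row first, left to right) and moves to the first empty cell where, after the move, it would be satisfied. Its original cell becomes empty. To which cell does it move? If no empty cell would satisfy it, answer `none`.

(0,1)

Vacating (2,5). Empty cells in order:
  (0,1): 2/2 same-type → satisfied — stop here.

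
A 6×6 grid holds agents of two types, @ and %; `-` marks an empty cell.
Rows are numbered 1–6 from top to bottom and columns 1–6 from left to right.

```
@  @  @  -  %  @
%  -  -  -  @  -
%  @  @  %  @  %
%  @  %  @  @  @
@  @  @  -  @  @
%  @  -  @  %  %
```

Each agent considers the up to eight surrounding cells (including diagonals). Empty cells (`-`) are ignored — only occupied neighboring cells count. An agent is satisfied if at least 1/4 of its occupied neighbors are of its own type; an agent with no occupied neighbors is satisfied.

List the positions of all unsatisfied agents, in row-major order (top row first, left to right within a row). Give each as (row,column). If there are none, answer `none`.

(1,5), (3,4), (3,6), (4,1), (4,3), (6,1)

(1,1)@ 1/2 satisfied
(1,2)@ 2/3 satisfied
(1,3)@ 1/1 satisfied
(1,5)% 0/2 not
(1,6)@ 1/2 satisfied
(2,1)% 1/4 satisfied
(2,5)@ 2/5 satisfied
(3,1)% 2/4 satisfied
(3,2)@ 2/6 satisfied
(3,3)@ 3/5 satisfied
(3,4)% 1/6 not
(3,5)@ 4/6 satisfied
(3,6)% 0/4 not
(4,1)% 1/5 not
(4,2)@ 5/8 satisfied
(4,3)% 1/7 not
(4,4)@ 5/7 satisfied
(4,5)@ 5/7 satisfied
(4,6)@ 4/5 satisfied
(5,1)@ 3/5 satisfied
(5,2)@ 4/7 satisfied
(5,3)@ 5/6 satisfied
(5,5)@ 5/7 satisfied
(5,6)@ 3/5 satisfied
(6,1)% 0/3 not
(6,2)@ 3/4 satisfied
(6,4)@ 2/3 satisfied
(6,5)% 1/4 satisfied
(6,6)% 1/3 satisfied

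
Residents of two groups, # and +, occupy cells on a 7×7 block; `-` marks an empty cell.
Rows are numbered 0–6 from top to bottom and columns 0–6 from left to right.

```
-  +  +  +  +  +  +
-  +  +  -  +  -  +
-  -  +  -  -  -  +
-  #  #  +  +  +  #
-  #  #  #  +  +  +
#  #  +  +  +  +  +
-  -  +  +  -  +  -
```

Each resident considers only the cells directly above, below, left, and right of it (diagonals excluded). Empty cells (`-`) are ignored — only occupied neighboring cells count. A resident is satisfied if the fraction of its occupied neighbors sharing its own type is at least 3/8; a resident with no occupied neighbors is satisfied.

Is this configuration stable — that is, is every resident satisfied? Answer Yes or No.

No

Row 0: (0,1)+ 2/2 satisfied · (0,2)+ 3/3 satisfied · (0,3)+ 2/2 satisfied · (0,4)+ 3/3 satisfied · (0,5)+ 2/2 satisfied · (0,6)+ 2/2 satisfied
Row 1: (1,1)+ 2/2 satisfied · (1,2)+ 3/3 satisfied · (1,4)+ 1/1 satisfied · (1,6)+ 2/2 satisfied
Row 2: (2,2)+ 1/2 satisfied · (2,6)+ 1/2 satisfied
Row 3: (3,1)# 2/2 satisfied · (3,2)# 2/4 satisfied · (3,3)+ 1/3 not · (3,4)+ 3/3 satisfied · (3,5)+ 2/3 satisfied · (3,6)# 0/3 not
Row 4: (4,1)# 3/3 satisfied · (4,2)# 3/4 satisfied · (4,3)# 1/4 not · (4,4)+ 3/4 satisfied · (4,5)+ 4/4 satisfied · (4,6)+ 2/3 satisfied
Row 5: (5,0)# 1/1 satisfied · (5,1)# 2/3 satisfied · (5,2)+ 2/4 satisfied · (5,3)+ 3/4 satisfied · (5,4)+ 3/3 satisfied · (5,5)+ 4/4 satisfied · (5,6)+ 2/2 satisfied
Row 6: (6,2)+ 2/2 satisfied · (6,3)+ 2/2 satisfied · (6,5)+ 1/1 satisfied
For instance (3,3) has only 1/3 same-type neighbors, below 3/8.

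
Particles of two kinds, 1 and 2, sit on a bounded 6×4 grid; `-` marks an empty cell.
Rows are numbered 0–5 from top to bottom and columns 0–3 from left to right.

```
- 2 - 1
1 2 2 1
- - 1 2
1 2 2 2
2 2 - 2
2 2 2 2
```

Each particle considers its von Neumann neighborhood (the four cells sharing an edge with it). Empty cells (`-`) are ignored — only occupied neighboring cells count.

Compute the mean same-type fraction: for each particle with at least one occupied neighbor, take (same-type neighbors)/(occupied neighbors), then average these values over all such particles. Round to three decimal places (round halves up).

0.667

Row 0: (0,1)2 1/1 · (0,3)1 1/1
Row 1: (1,0)1 0/1 · (1,1)2 2/3 · (1,2)2 1/3 · (1,3)1 1/3
Row 2: (2,2)1 0/3 · (2,3)2 1/3
Row 3: (3,0)1 0/2 · (3,1)2 2/3 · (3,2)2 2/3 · (3,3)2 3/3
Row 4: (4,0)2 2/3 · (4,1)2 3/3 · (4,3)2 2/2
Row 5: (5,0)2 2/2 · (5,1)2 3/3 · (5,2)2 2/2 · (5,3)2 2/2
Sum over 19 particles: 1/1 + 1/1 + 0/1 + 2/3 + 1/3 + 1/3 + 0/3 + 1/3 + 0/2 + 2/3 + 2/3 + 3/3 + 2/3 + 3/3 + 2/2 + 2/2 + 3/3 + 2/2 + 2/2 = 38/3; mean = 38/3 ÷ 19 = 2/3 = 0.666666… → 0.667.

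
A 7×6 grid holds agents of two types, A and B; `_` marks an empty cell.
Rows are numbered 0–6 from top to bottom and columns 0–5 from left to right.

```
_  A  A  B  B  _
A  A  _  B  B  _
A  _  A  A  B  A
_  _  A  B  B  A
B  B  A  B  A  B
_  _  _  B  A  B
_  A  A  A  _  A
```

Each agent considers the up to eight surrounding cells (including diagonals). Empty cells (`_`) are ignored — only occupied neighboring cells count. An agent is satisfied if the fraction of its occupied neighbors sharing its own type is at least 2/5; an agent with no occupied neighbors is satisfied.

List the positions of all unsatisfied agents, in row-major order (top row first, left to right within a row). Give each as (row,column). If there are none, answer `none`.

(0,1)A 3/3 ok
(0,2)A 2/4 ok
(0,3)B 3/4 ok
(0,4)B 3/3 ok
(1,0)A 3/3 ok
(1,1)A 5/5 ok
(1,3)B 4/7 ok
(1,4)B 4/6 ok
(2,0)A 2/2 ok
(2,2)A 3/5 ok
(2,3)A 2/7 unhappy
(2,4)B 4/7 ok
(2,5)A 1/4 unhappy
(3,2)A 3/6 ok
(3,3)B 3/8 unhappy
(3,4)B 4/8 ok
(3,5)A 2/5 ok
(4,0)B 1/1 ok
(4,1)B 1/3 unhappy
(4,2)A 1/5 unhappy
(4,3)B 3/7 ok
(4,4)A 2/8 unhappy
(4,5)B 2/5 ok
(5,3)B 1/6 unhappy
(5,4)A 3/7 ok
(5,5)B 1/4 unhappy
(6,1)A 1/1 ok
(6,2)A 2/3 ok
(6,3)A 2/3 ok
(6,5)A 1/2 ok

(2,3), (2,5), (3,3), (4,1), (4,2), (4,4), (5,3), (5,5)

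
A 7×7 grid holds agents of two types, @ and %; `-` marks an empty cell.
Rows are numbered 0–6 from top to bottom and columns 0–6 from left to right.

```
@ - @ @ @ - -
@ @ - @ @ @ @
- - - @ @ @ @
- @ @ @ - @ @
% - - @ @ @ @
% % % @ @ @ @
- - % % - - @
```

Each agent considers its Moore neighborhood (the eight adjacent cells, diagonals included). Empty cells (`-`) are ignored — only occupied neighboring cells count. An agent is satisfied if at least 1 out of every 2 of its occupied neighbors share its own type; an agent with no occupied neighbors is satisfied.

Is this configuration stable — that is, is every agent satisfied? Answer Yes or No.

(0,0)@ 2/2 ok
(0,2)@ 3/3 ok
(0,3)@ 4/4 ok
(0,4)@ 4/4 ok
(1,0)@ 2/2 ok
(1,1)@ 3/3 ok
(1,3)@ 6/6 ok
(1,4)@ 7/7 ok
(1,5)@ 6/6 ok
(1,6)@ 3/3 ok
(2,3)@ 5/5 ok
(2,4)@ 7/7 ok
(2,5)@ 7/7 ok
(2,6)@ 5/5 ok
(3,1)@ 1/2 ok
(3,2)@ 4/4 ok
(3,3)@ 5/5 ok
(3,5)@ 7/7 ok
(3,6)@ 5/5 ok
(4,0)% 2/3 ok
(4,3)@ 5/6 ok
(4,4)@ 7/7 ok
(4,5)@ 7/7 ok
(4,6)@ 5/5 ok
(5,0)% 2/2 ok
(5,1)% 4/4 ok
(5,2)% 3/5 ok
(5,3)@ 3/6 ok
(5,4)@ 5/6 ok
(5,5)@ 6/6 ok
(5,6)@ 4/4 ok
(6,2)% 3/4 ok
(6,3)% 2/4 ok
(6,6)@ 2/2 ok
All meet the threshold, so the configuration is stable.

Yes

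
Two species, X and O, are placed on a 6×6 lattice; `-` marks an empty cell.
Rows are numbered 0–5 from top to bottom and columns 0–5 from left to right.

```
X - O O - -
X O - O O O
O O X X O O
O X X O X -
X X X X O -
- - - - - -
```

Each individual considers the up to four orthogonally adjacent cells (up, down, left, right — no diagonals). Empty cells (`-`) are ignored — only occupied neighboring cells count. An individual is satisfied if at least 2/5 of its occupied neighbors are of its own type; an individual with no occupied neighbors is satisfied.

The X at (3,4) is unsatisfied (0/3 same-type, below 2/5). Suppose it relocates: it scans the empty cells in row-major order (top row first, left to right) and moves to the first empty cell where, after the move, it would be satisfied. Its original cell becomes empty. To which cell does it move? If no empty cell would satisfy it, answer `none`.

Vacating (3,4). Empty cells in order:
  (0,1): 1/3 same-type → still unsatisfied.
  (0,4): 0/2 same-type → still unsatisfied.
  (0,5): 0/1 same-type → still unsatisfied.
  (1,2): 1/4 same-type → still unsatisfied.
  (3,5): 0/1 same-type → still unsatisfied.
  (4,5): 0/1 same-type → still unsatisfied.
  (5,0): 1/1 same-type → satisfied — stop here.

(5,0)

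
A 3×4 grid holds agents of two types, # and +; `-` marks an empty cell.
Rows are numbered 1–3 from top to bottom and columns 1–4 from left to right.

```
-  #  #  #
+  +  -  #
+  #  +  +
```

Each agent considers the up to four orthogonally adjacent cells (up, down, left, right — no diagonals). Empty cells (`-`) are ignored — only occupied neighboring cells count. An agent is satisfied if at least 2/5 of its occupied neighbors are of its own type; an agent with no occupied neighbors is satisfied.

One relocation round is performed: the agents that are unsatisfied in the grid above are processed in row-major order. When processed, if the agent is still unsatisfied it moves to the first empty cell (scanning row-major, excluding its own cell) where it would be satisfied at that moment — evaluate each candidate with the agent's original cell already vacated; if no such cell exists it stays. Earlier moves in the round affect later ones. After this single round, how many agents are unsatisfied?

Initially unsatisfied (in order): (2,2), (3,2).
  (2,2) → (1,1).
  (3,2) → (2,2).
Resulting grid:
+ # # #
+ # - #
+ - + +
All satisfied now.

0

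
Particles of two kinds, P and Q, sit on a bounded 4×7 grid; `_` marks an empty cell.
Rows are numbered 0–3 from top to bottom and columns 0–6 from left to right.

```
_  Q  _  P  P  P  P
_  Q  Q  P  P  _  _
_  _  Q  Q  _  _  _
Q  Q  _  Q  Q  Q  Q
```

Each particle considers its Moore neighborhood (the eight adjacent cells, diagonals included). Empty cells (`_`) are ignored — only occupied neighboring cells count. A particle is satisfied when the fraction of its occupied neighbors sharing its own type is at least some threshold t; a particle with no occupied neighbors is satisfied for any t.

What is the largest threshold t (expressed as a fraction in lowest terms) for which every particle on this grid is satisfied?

(0,1)Q 2/2
(0,3)P 3/4
(0,4)P 4/4
(0,5)P 3/3
(0,6)P 1/1
(1,1)Q 3/3
(1,2)Q 4/6
(1,3)P 3/6
(1,4)P 4/5
(2,2)Q 5/6
(2,3)Q 4/6
(3,0)Q 1/1
(3,1)Q 2/2
(3,3)Q 3/3
(3,4)Q 3/3
(3,5)Q 2/2
(3,6)Q 1/1
The smallest same-type fraction is 3/6 at (1,3), which reduces to 1/2. Any threshold above that leaves this particle unsatisfied.

1/2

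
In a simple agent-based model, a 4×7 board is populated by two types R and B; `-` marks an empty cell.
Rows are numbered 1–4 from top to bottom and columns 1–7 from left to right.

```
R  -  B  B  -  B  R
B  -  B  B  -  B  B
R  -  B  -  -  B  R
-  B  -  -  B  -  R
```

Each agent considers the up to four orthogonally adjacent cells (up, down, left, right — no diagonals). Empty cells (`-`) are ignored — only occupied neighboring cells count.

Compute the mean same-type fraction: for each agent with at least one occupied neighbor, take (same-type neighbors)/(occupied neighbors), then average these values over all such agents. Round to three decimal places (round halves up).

0.578

Row 1: (1,1)R 0/1 · (1,3)B 2/2 · (1,4)B 2/2 · (1,6)B 1/2 · (1,7)R 0/2
Row 2: (2,1)B 0/2 · (2,3)B 3/3 · (2,4)B 2/2 · (2,6)B 3/3 · (2,7)B 1/3
Row 3: (3,1)R 0/1 · (3,3)B 1/1 · (3,6)B 1/2 · (3,7)R 1/3
Row 4: (4,2)B — no occupied neighbors · (4,5)B — no occupied neighbors · (4,7)R 1/1
Sum over 15 agents: 0/1 + 2/2 + 2/2 + 1/2 + 0/2 + 0/2 + 3/3 + 2/2 + 3/3 + 1/3 + 0/1 + 1/1 + 1/2 + 1/3 + 1/1 = 26/3; mean = 26/3 ÷ 15 = 26/45 = 0.577777… → 0.578.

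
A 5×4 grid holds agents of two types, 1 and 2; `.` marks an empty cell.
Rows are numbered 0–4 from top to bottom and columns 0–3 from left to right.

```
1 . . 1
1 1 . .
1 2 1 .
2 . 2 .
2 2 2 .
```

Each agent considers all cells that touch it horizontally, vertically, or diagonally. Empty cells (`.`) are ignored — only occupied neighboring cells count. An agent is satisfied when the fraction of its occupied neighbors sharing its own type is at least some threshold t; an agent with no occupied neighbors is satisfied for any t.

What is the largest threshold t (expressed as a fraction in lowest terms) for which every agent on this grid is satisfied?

Row 0: (0,0)1 2/2 · (0,3)1 — no occupied neighbors
Row 1: (1,0)1 3/4 · (1,1)1 4/5
Row 2: (2,0)1 2/4 · (2,1)2 2/6 · (2,2)1 1/3
Row 3: (3,0)2 3/4 · (3,2)2 3/4
Row 4: (4,0)2 2/2 · (4,1)2 4/4 · (4,2)2 2/2
The smallest same-type fraction is 2/6 at (2,1), which reduces to 1/3. Any threshold above that leaves this agent unsatisfied.

1/3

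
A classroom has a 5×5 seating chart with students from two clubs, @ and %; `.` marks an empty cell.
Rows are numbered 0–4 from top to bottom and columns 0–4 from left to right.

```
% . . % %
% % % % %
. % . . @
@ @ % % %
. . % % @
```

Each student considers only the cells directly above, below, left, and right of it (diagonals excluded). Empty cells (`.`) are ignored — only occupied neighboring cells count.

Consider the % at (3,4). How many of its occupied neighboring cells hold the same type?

Occupied neighbors of (3,4): (2,4)=@, (4,4)=@, (3,3)=%.
Same type (%): 1 of 3.

1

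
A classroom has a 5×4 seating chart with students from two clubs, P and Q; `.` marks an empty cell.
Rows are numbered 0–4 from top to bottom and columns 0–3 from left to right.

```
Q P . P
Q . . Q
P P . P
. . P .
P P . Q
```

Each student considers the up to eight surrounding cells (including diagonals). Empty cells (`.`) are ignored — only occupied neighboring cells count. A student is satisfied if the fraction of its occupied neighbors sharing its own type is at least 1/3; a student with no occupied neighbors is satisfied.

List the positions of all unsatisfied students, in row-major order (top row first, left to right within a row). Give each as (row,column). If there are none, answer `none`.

(0,1), (0,3), (1,0), (1,3), (4,3)

Row 0: (0,0)Q 1/2 ok · (0,1)P 0/2 unhappy · (0,3)P 0/1 unhappy
Row 1: (1,0)Q 1/4 unhappy · (1,3)Q 0/2 unhappy
Row 2: (2,0)P 1/2 ok · (2,1)P 2/3 ok · (2,3)P 1/2 ok
Row 3: (3,2)P 3/4 ok
Row 4: (4,0)P 1/1 ok · (4,1)P 2/2 ok · (4,3)Q 0/1 unhappy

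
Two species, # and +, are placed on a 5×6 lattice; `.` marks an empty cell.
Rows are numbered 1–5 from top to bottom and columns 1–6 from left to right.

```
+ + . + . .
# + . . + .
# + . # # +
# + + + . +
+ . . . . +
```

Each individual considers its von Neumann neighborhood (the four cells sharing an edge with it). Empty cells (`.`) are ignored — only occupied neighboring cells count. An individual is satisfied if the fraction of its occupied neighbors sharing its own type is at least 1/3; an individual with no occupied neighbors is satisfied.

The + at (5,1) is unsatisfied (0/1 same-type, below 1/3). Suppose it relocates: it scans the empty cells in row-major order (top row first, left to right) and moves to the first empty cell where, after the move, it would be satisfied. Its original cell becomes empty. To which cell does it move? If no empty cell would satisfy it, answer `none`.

Vacating (5,1). Empty cells in order:
  (1,3): 2/2 same-type → satisfied — stop here.

(1,3)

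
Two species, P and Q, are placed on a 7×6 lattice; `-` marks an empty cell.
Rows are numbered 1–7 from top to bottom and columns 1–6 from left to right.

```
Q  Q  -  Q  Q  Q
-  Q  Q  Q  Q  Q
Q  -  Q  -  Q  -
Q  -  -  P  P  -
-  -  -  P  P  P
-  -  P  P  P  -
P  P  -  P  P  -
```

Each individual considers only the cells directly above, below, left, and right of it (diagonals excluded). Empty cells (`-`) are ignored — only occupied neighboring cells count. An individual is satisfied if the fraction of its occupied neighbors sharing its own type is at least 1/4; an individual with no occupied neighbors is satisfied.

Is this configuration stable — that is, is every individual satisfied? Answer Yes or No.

Yes

(1,1)Q 1/1 ok
(1,2)Q 2/2 ok
(1,4)Q 2/2 ok
(1,5)Q 3/3 ok
(1,6)Q 2/2 ok
(2,2)Q 2/2 ok
(2,3)Q 3/3 ok
(2,4)Q 3/3 ok
(2,5)Q 4/4 ok
(2,6)Q 2/2 ok
(3,1)Q 1/1 ok
(3,3)Q 1/1 ok
(3,5)Q 1/2 ok
(4,1)Q 1/1 ok
(4,4)P 2/2 ok
(4,5)P 2/3 ok
(5,4)P 3/3 ok
(5,5)P 4/4 ok
(5,6)P 1/1 ok
(6,3)P 1/1 ok
(6,4)P 4/4 ok
(6,5)P 3/3 ok
(7,1)P 1/1 ok
(7,2)P 1/1 ok
(7,4)P 2/2 ok
(7,5)P 2/2 ok
All meet the threshold, so the configuration is stable.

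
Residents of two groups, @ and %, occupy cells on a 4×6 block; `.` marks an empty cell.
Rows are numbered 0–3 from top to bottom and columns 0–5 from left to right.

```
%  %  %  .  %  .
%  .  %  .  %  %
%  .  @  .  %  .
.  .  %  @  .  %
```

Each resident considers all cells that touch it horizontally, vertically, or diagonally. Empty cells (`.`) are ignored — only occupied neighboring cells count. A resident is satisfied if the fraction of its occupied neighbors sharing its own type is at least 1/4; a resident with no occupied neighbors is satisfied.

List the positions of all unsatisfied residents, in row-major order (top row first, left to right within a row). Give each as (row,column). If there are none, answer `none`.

(3,2)

(0,0)% 2/2 ok
(0,1)% 4/4 ok
(0,2)% 2/2 ok
(0,4)% 2/2 ok
(1,0)% 3/3 ok
(1,2)% 2/3 ok
(1,4)% 3/3 ok
(1,5)% 3/3 ok
(2,0)% 1/1 ok
(2,2)@ 1/3 ok
(2,4)% 3/4 ok
(3,2)% 0/2 unhappy
(3,3)@ 1/3 ok
(3,5)% 1/1 ok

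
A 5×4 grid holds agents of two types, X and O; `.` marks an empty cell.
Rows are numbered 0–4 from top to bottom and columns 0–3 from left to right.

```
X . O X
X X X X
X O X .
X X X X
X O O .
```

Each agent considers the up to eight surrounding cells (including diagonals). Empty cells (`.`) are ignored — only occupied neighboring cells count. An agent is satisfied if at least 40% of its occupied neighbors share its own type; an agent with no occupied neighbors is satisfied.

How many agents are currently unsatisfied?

4

Row 0: (0,0)X 2/2 ok · (0,2)O 0/4 unhappy · (0,3)X 2/3 ok
Row 1: (1,0)X 3/4 ok · (1,1)X 5/7 ok · (1,2)X 4/6 ok · (1,3)X 3/4 ok
Row 2: (2,0)X 4/5 ok · (2,1)O 0/8 unhappy · (2,2)X 6/7 ok
Row 3: (3,0)X 3/5 ok · (3,1)X 5/8 ok · (3,2)X 3/6 ok · (3,3)X 2/3 ok
Row 4: (4,0)X 2/3 ok · (4,1)O 1/5 unhappy · (4,2)O 1/4 unhappy
Unsatisfied: (0,2), (2,1), (4,1), (4,2) — 4 in total.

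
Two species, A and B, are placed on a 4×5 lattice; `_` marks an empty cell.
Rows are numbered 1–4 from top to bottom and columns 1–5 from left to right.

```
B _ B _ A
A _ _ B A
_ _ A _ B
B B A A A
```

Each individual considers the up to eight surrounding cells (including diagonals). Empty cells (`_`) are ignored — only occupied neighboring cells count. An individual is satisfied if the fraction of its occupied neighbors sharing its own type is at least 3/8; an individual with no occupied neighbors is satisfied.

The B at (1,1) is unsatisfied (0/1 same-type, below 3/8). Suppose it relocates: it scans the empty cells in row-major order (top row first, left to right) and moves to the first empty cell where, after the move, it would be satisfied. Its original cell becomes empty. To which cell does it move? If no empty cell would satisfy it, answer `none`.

Vacating (1,1). Empty cells in order:
  (1,2): 1/2 same-type → satisfied — stop here.

(1,2)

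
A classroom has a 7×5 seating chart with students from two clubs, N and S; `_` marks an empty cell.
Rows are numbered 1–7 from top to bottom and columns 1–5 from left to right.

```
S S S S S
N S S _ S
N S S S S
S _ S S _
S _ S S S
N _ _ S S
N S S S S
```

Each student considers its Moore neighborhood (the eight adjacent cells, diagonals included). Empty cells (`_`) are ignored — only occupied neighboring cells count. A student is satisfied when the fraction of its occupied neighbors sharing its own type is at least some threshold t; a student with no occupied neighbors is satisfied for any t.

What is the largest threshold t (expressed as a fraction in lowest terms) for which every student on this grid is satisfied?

1/5

(1,1)S 2/3
(1,2)S 4/5
(1,3)S 4/4
(1,4)S 4/4
(1,5)S 2/2
(2,1)N 1/5
(2,2)S 6/8
(2,3)S 7/7
(2,5)S 4/4
(3,1)N 1/4
(3,2)S 5/7
(3,3)S 6/6
(3,4)S 6/6
(3,5)S 3/3
(4,1)S 2/3
(4,3)S 6/6
(4,4)S 7/7
(5,1)S 1/2
(5,3)S 4/4
(5,4)S 6/6
(5,5)S 4/4
(6,1)N 1/3
(6,4)S 7/7
(6,5)S 5/5
(7,1)N 1/2
(7,2)S 1/3
(7,3)S 3/3
(7,4)S 4/4
(7,5)S 3/3
The smallest same-type fraction is 1/5 at (2,1), which reduces to 1/5. Any threshold above that leaves this student unsatisfied.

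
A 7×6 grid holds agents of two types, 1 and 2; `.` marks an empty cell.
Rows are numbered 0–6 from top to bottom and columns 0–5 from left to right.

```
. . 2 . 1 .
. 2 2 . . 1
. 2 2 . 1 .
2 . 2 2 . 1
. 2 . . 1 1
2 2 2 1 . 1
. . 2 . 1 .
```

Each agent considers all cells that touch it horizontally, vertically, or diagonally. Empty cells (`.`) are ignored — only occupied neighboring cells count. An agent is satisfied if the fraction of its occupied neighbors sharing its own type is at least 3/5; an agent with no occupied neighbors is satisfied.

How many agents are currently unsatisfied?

2

Row 0: (0,2)2 2/2 satisfied · (0,4)1 1/1 satisfied
Row 1: (1,1)2 4/4 satisfied · (1,2)2 4/4 satisfied · (1,5)1 2/2 satisfied
Row 2: (2,1)2 5/5 satisfied · (2,2)2 5/5 satisfied · (2,4)1 2/3 satisfied
Row 3: (3,0)2 2/2 satisfied · (3,2)2 4/4 satisfied · (3,3)2 2/4 not · (3,5)1 3/3 satisfied
Row 4: (4,1)2 5/5 satisfied · (4,4)1 4/5 satisfied · (4,5)1 3/3 satisfied
Row 5: (5,0)2 2/2 satisfied · (5,1)2 4/4 satisfied · (5,2)2 3/4 satisfied · (5,3)1 2/4 not · (5,5)1 3/3 satisfied
Row 6: (6,2)2 2/3 satisfied · (6,4)1 2/2 satisfied
Unsatisfied: (3,3), (5,3) — 2 in total.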